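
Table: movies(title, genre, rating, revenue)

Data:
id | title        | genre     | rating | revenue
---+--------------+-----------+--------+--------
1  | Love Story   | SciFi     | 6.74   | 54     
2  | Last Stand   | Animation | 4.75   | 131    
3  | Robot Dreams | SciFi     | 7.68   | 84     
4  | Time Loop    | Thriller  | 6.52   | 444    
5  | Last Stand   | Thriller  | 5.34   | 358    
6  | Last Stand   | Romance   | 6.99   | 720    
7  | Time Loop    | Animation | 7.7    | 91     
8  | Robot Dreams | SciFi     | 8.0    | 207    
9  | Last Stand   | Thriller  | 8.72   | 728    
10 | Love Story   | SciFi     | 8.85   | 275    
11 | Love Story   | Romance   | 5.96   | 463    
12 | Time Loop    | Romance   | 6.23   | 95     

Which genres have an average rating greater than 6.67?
SELECT genre, AVG(rating)
FROM movies
GROUP BY genre
HAVING AVG(rating) > 6.67

Result:
  SciFi: avg=7.82
  Thriller: avg=6.86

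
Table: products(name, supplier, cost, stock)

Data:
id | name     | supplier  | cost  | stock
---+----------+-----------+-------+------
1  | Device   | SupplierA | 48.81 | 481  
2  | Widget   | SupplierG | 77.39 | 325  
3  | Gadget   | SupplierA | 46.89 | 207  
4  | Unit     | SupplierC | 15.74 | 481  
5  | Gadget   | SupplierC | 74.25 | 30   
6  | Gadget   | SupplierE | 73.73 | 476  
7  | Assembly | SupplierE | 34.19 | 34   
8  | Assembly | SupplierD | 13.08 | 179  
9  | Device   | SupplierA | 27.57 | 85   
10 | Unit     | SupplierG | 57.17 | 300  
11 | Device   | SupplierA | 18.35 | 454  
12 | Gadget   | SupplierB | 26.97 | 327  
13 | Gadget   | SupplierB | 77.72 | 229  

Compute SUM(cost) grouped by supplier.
SELECT supplier, SUM(cost) as result
FROM products
GROUP BY supplier

Result:
  SupplierA: 141.62
  SupplierB: 104.69
  SupplierC: 89.99
  SupplierD: 13.08
  SupplierE: 107.92
  SupplierG: 134.56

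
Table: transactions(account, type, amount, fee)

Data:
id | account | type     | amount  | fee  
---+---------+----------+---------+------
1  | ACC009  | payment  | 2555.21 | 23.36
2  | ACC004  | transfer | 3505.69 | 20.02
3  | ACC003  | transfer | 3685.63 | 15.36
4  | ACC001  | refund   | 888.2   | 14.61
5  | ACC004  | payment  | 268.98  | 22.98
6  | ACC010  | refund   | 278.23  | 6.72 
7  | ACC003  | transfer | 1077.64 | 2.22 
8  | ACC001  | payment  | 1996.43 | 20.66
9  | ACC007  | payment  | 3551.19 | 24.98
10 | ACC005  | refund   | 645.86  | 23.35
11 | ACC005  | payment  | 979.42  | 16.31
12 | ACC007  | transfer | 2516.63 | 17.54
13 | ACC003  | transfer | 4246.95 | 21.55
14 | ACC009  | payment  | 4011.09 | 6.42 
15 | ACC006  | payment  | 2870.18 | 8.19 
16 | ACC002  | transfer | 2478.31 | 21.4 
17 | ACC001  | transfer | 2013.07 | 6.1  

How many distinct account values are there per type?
SELECT type, COUNT(DISTINCT account)
FROM transactions
GROUP BY type

Result:
  payment: 6 distinct
  refund: 3 distinct
  transfer: 5 distinct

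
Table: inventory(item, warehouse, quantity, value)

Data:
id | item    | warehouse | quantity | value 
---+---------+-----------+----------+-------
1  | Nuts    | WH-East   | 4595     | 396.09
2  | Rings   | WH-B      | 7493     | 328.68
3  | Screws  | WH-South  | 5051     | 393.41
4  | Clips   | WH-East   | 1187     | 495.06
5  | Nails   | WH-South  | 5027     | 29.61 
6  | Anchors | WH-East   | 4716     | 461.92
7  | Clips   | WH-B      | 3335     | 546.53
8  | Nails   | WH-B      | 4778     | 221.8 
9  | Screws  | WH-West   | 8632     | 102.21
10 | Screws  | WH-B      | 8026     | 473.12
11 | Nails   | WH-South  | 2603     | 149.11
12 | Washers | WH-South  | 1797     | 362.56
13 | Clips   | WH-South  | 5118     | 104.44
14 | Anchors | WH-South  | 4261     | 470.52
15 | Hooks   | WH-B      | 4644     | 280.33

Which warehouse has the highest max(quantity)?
SELECT warehouse, MAX(quantity) as val
FROM inventory
GROUP BY warehouse
ORDER BY val DESC
LIMIT 1

Result: WH-West with max(quantity) = 8632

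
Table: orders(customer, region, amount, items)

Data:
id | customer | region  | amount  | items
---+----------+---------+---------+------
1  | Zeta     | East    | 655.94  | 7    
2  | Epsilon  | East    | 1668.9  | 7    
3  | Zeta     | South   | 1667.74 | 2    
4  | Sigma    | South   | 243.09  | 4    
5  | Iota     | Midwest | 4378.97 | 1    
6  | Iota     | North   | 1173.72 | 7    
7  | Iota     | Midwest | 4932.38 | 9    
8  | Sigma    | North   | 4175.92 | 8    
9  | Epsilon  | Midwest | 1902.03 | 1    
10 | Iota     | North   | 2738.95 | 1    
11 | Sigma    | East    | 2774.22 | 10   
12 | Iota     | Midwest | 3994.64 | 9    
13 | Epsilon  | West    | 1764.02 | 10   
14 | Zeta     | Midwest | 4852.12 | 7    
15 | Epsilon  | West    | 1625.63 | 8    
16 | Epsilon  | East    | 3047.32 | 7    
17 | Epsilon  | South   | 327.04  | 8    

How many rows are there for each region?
SELECT region, COUNT(*) as count
FROM orders
GROUP BY region

Result:
  East: 4
  Midwest: 5
  North: 3
  South: 3
  West: 2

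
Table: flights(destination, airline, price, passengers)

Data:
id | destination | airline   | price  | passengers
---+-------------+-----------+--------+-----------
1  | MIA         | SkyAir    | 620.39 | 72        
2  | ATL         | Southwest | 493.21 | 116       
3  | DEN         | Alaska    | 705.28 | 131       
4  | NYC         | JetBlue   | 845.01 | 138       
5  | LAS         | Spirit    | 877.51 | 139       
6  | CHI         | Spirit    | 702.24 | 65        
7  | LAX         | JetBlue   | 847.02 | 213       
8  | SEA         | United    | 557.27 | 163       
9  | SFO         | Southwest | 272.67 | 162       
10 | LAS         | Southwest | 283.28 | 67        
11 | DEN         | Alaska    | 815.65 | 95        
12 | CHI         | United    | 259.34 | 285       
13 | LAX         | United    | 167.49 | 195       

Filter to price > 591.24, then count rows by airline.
SELECT airline, COUNT(*)
FROM flights
WHERE price > 591.24
GROUP BY airline

Note: WHERE filters rows before grouping.

Result:
  Alaska: 2
  JetBlue: 2
  SkyAir: 1
  Spirit: 2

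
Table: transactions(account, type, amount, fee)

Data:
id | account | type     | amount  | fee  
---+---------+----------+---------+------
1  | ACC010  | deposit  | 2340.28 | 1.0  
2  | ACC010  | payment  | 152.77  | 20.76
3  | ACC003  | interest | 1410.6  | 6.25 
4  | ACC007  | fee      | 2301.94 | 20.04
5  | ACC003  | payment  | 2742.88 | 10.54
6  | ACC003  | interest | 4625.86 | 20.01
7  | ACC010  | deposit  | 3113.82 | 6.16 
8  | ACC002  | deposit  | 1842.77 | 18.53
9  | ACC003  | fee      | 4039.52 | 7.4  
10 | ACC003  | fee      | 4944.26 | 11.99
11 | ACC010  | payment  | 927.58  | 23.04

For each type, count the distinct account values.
SELECT type, COUNT(DISTINCT account)
FROM transactions
GROUP BY type

Result:
  deposit: 2 distinct
  fee: 2 distinct
  interest: 1 distinct
  payment: 2 distinct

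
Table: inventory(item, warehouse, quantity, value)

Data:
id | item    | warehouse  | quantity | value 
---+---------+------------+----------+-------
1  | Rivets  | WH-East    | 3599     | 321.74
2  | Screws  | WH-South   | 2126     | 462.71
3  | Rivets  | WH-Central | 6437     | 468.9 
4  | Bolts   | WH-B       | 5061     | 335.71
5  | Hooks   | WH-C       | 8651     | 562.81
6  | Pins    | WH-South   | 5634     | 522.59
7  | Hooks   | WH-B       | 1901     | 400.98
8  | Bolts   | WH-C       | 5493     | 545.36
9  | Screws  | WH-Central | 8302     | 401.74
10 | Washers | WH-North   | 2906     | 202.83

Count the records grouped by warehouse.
SELECT warehouse, COUNT(*) as count
FROM inventory
GROUP BY warehouse

Result:
  WH-B: 2
  WH-C: 2
  WH-Central: 2
  WH-East: 1
  WH-North: 1
  WH-South: 2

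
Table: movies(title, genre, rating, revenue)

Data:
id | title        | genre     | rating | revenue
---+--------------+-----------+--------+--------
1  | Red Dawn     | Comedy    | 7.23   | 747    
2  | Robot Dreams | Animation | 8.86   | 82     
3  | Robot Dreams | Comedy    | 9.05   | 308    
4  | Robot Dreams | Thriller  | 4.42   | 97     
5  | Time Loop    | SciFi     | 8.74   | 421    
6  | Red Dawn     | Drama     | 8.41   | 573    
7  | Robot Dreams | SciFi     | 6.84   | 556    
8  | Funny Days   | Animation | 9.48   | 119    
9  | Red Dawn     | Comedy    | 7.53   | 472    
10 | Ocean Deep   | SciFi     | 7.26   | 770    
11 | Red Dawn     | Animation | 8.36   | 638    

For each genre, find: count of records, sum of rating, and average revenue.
SELECT genre,
       COUNT(*) as cnt,
       SUM(rating) as total_rating,
       AVG(revenue) as avg_revenue
FROM movies
GROUP BY genre

Result:
  Animation: 3 records, 26.70 total rating, 279.67 avg revenue
  Comedy: 3 records, 23.81 total rating, 509.00 avg revenue
  Drama: 1 records, 8.41 total rating, 573.00 avg revenue
  SciFi: 3 records, 22.84 total rating, 582.33 avg revenue
  Thriller: 1 records, 4.42 total rating, 97.00 avg revenue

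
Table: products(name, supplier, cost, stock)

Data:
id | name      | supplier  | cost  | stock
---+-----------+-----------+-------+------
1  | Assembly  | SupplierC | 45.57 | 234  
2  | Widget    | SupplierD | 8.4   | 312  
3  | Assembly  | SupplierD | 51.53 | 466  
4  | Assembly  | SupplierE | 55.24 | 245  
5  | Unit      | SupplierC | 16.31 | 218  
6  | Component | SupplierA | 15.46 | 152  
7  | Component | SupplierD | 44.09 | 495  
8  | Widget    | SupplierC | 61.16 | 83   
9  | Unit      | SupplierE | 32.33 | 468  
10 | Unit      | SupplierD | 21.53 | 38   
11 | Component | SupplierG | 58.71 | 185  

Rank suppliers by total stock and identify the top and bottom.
SELECT supplier, SUM(stock)
FROM products
GROUP BY supplier
ORDER BY SUM(stock)

All groups:
  SupplierA: 152
  SupplierG: 185
  SupplierC: 535
  SupplierE: 713
  SupplierD: 1311

Highest: SupplierD (1311)
Lowest: SupplierA (152)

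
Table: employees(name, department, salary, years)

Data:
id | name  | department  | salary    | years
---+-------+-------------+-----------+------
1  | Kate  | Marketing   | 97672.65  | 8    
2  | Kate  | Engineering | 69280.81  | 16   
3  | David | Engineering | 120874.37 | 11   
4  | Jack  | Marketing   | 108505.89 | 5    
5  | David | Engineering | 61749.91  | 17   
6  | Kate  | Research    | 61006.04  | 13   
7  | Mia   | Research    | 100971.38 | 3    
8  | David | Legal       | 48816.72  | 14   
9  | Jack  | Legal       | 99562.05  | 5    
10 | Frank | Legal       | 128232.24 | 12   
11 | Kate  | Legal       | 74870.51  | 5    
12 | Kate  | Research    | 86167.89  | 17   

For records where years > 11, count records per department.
SELECT department, COUNT(*)
FROM employees
WHERE years > 11
GROUP BY department

Note: WHERE filters rows before grouping.

Result:
  Engineering: 2
  Legal: 2
  Research: 2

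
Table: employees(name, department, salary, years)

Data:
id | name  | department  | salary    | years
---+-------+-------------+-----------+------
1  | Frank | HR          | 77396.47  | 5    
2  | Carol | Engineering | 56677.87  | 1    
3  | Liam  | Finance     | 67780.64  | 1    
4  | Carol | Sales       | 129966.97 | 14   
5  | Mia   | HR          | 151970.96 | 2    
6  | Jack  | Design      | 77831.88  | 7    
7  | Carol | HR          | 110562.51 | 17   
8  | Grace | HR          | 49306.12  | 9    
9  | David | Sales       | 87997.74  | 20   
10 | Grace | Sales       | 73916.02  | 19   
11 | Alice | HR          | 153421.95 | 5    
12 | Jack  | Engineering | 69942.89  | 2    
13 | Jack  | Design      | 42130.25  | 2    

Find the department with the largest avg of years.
SELECT department, AVG(years) as val
FROM employees
GROUP BY department
ORDER BY val DESC
LIMIT 1

Result: Sales with avg(years) = 17.67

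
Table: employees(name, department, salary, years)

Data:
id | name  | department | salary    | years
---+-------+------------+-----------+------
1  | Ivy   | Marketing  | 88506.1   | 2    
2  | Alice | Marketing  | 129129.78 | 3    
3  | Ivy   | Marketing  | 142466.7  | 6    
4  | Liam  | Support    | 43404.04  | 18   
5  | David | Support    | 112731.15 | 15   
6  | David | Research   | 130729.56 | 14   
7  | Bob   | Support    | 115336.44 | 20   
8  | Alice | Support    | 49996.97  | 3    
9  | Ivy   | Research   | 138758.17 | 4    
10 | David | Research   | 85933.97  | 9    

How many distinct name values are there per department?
SELECT department, COUNT(DISTINCT name)
FROM employees
GROUP BY department

Result:
  Marketing: 2 distinct
  Research: 2 distinct
  Support: 4 distinct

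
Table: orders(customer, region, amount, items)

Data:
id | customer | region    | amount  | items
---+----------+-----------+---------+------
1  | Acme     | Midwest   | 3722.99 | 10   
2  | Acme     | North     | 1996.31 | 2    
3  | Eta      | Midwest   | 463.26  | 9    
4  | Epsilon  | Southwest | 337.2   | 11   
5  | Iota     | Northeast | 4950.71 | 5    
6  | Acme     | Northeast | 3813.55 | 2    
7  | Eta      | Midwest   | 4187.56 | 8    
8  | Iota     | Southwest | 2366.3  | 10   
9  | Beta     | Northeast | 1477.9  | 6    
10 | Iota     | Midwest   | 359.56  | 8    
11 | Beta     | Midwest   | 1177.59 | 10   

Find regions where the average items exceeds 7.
SELECT region, AVG(items)
FROM orders
GROUP BY region
HAVING AVG(items) > 7

Result:
  Midwest: avg=9.00
  Southwest: avg=10.50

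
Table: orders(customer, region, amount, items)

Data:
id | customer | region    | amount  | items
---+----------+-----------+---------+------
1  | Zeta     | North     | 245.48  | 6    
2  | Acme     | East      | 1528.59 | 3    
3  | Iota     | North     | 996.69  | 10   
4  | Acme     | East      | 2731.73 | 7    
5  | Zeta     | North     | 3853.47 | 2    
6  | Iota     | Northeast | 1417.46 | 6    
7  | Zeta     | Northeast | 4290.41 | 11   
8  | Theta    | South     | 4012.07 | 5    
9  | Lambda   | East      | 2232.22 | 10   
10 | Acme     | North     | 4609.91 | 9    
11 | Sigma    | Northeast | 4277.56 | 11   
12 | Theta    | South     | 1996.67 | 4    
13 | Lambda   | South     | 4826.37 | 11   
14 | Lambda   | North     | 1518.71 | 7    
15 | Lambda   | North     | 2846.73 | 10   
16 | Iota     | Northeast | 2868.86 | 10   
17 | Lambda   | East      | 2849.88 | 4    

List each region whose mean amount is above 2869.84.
SELECT region, AVG(amount)
FROM orders
GROUP BY region
HAVING AVG(amount) > 2869.84

Result:
  Northeast: avg=3213.57
  South: avg=3611.70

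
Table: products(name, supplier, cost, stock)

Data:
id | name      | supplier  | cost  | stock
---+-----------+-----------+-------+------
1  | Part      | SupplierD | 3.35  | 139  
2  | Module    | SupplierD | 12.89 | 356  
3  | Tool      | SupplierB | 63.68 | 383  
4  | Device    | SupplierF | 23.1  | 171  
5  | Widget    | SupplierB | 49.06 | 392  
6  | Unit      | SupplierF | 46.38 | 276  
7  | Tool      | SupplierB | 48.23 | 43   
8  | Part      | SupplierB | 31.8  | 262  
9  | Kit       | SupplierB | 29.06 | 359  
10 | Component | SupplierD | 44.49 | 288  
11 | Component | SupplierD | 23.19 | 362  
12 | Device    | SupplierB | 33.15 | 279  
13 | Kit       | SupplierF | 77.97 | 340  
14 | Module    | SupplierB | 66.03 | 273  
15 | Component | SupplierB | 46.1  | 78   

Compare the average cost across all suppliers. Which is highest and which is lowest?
SELECT supplier, AVG(cost)
FROM products
GROUP BY supplier
ORDER BY AVG(cost)

All groups:
  SupplierD: 20.98
  SupplierB: 45.89
  SupplierF: 49.15

Highest: SupplierF (49.15)
Lowest: SupplierD (20.98)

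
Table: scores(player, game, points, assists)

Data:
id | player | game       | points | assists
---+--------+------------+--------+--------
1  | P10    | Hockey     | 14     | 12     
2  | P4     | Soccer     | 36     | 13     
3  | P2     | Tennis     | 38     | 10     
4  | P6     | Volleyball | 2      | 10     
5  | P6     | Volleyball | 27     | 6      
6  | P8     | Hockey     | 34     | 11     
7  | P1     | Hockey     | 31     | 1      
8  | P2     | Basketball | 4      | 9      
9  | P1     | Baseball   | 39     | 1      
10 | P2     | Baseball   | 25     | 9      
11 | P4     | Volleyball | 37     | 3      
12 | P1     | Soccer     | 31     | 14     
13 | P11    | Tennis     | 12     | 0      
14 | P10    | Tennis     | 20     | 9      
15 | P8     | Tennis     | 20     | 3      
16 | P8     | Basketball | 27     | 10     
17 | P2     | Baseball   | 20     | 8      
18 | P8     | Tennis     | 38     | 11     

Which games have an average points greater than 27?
SELECT game, AVG(points)
FROM scores
GROUP BY game
HAVING AVG(points) > 27

Result:
  Baseball: avg=28.00
  Soccer: avg=33.50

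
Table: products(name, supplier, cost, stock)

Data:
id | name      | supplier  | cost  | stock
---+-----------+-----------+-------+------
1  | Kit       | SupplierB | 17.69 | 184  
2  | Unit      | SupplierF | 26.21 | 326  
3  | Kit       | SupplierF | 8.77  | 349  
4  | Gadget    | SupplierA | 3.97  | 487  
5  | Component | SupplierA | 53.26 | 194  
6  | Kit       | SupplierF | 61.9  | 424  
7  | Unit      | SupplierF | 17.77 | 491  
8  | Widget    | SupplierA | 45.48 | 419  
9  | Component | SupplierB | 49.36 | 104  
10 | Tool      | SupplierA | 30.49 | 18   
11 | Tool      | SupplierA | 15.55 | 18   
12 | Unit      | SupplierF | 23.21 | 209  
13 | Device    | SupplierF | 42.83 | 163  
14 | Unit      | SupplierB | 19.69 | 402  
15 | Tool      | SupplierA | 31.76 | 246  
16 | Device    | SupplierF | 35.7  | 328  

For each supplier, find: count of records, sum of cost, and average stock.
SELECT supplier,
       COUNT(*) as cnt,
       SUM(cost) as total_cost,
       AVG(stock) as avg_stock
FROM products
GROUP BY supplier

Result:
  SupplierA: 6 records, 180.51 total cost, 230.33 avg stock
  SupplierB: 3 records, 86.74 total cost, 230.00 avg stock
  SupplierF: 7 records, 216.39 total cost, 327.14 avg stock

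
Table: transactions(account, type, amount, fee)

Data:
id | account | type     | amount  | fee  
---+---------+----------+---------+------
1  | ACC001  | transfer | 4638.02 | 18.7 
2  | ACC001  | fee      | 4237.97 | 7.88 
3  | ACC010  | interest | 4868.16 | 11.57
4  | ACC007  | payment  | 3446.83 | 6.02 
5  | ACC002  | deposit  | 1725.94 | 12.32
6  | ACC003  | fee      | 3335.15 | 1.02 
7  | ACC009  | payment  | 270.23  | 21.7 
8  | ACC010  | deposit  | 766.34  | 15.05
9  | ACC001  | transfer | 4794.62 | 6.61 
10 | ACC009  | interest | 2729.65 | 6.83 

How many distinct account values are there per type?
SELECT type, COUNT(DISTINCT account)
FROM transactions
GROUP BY type

Result:
  deposit: 2 distinct
  fee: 2 distinct
  interest: 2 distinct
  payment: 2 distinct
  transfer: 1 distinct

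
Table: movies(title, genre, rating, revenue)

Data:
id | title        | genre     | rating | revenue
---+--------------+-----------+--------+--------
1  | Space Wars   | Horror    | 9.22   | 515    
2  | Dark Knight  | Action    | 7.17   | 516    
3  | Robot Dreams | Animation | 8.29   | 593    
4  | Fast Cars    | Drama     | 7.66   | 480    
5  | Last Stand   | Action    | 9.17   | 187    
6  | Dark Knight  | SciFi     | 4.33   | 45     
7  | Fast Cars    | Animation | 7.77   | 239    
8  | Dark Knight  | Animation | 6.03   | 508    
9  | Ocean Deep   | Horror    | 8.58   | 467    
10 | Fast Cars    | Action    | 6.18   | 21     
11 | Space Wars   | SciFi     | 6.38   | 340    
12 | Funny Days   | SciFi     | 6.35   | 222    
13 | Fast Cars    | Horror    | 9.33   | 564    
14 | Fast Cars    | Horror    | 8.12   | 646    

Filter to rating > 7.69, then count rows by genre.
SELECT genre, COUNT(*)
FROM movies
WHERE rating > 7.69
GROUP BY genre

Note: WHERE filters rows before grouping.

Result:
  Action: 1
  Animation: 2
  Horror: 4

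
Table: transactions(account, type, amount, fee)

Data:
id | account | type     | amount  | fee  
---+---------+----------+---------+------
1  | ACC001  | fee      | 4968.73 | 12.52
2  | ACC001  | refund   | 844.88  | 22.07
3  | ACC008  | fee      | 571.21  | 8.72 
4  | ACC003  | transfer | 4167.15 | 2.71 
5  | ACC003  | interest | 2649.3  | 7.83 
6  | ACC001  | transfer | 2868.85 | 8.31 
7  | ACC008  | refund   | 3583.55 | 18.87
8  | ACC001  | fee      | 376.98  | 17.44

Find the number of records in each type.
SELECT type, COUNT(*) as count
FROM transactions
GROUP BY type

Result:
  fee: 3
  interest: 1
  refund: 2
  transfer: 2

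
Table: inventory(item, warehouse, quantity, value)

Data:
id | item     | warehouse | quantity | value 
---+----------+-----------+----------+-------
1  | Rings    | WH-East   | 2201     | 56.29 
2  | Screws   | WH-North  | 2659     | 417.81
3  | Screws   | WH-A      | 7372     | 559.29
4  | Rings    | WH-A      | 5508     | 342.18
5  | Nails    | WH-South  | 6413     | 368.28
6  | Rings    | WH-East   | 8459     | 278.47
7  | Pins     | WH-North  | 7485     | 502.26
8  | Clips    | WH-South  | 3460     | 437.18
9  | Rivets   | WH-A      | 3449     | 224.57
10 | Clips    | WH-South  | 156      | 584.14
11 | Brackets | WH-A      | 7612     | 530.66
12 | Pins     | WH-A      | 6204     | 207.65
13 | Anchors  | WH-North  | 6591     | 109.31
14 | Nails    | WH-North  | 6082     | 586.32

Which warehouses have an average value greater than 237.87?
SELECT warehouse, AVG(value)
FROM inventory
GROUP BY warehouse
HAVING AVG(value) > 237.87

Result:
  WH-A: avg=372.87
  WH-North: avg=403.93
  WH-South: avg=463.20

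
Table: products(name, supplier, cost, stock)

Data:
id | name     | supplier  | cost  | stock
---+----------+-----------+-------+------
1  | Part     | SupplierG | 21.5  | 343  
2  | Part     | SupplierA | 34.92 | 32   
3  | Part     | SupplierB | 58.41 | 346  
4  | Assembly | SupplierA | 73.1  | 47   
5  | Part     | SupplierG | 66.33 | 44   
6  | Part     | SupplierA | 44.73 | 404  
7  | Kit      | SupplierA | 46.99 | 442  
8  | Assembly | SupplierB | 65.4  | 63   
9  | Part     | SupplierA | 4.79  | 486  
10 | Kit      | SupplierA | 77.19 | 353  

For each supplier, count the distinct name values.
SELECT supplier, COUNT(DISTINCT name)
FROM products
GROUP BY supplier

Result:
  SupplierA: 3 distinct
  SupplierB: 2 distinct
  SupplierG: 1 distinct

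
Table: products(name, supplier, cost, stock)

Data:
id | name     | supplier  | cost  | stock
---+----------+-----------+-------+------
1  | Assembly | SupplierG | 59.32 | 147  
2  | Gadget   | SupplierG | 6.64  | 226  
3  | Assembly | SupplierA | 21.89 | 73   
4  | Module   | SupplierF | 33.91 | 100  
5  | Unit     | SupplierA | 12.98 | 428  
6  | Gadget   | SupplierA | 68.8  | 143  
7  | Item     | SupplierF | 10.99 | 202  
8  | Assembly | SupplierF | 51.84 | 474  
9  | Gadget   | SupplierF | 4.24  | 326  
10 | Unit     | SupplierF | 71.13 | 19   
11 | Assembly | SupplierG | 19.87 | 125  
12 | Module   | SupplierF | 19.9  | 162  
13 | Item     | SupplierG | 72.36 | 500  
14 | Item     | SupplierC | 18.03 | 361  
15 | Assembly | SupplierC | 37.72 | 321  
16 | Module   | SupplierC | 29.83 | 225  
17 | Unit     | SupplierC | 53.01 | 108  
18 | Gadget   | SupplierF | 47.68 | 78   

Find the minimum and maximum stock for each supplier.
SELECT supplier, MIN(stock), MAX(stock)
FROM products
GROUP BY supplier

Result:
  SupplierA: min=73, max=428
  SupplierC: min=108, max=361
  SupplierF: min=19, max=474
  SupplierG: min=125, max=500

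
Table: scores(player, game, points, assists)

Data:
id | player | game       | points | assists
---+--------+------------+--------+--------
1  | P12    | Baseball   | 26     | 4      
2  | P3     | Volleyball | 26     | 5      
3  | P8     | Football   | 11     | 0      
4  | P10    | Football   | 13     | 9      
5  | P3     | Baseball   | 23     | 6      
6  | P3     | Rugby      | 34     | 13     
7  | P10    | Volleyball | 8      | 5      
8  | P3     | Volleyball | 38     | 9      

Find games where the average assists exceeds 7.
SELECT game, AVG(assists)
FROM scores
GROUP BY game
HAVING AVG(assists) > 7

Result:
  Rugby: avg=13.00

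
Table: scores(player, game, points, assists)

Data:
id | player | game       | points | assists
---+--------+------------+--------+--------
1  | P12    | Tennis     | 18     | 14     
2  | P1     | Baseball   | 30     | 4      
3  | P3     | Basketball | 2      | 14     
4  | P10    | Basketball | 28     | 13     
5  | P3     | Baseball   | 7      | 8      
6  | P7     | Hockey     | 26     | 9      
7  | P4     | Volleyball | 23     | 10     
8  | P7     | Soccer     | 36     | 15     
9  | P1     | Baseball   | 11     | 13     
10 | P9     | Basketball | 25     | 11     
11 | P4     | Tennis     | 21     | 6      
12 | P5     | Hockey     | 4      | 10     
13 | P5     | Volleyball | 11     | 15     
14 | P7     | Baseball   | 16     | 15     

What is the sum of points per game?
SELECT game, SUM(points) as result
FROM scores
GROUP BY game

Result:
  Baseball: 64
  Basketball: 55
  Hockey: 30
  Soccer: 36
  Tennis: 39
  Volleyball: 34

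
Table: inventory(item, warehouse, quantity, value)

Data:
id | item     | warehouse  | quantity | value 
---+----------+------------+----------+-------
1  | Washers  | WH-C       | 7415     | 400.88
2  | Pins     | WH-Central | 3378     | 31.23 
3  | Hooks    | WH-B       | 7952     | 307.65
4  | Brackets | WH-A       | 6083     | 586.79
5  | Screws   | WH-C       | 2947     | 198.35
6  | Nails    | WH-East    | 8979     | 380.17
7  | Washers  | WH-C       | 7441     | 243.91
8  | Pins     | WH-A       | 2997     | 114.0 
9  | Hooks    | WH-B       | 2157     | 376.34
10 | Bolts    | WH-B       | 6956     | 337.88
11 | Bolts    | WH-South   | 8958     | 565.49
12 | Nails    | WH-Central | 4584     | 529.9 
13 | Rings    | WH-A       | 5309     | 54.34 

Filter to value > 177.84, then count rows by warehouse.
SELECT warehouse, COUNT(*)
FROM inventory
WHERE value > 177.84
GROUP BY warehouse

Note: WHERE filters rows before grouping.

Result:
  WH-A: 1
  WH-B: 3
  WH-C: 3
  WH-Central: 1
  WH-East: 1
  WH-South: 1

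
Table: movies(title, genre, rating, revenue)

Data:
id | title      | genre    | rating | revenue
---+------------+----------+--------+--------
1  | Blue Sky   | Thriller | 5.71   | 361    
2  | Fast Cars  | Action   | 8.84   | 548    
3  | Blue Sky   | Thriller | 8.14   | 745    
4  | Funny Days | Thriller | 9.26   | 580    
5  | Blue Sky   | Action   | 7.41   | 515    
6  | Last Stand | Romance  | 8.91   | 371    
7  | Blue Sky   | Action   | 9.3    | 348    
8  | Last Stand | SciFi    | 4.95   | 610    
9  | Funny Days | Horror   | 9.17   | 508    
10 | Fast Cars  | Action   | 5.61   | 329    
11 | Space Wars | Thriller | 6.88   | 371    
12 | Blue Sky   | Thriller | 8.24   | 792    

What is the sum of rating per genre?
SELECT genre, SUM(rating) as result
FROM movies
GROUP BY genre

Result:
  Action: 31.16
  Horror: 9.17
  Romance: 8.91
  SciFi: 4.95
  Thriller: 38.23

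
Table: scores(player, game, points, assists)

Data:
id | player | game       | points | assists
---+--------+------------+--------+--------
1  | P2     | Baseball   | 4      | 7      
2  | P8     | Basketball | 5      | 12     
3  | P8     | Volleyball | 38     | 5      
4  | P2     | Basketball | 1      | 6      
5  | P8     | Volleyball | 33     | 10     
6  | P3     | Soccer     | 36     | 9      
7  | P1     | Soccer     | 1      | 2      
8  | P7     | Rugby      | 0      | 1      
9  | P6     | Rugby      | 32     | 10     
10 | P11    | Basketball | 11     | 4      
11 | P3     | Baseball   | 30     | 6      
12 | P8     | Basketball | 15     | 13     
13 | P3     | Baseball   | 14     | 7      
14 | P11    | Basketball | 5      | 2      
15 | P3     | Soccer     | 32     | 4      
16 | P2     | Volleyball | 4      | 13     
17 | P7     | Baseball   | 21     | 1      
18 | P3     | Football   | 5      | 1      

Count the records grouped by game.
SELECT game, COUNT(*) as count
FROM scores
GROUP BY game

Result:
  Baseball: 4
  Basketball: 5
  Football: 1
  Rugby: 2
  Soccer: 3
  Volleyball: 3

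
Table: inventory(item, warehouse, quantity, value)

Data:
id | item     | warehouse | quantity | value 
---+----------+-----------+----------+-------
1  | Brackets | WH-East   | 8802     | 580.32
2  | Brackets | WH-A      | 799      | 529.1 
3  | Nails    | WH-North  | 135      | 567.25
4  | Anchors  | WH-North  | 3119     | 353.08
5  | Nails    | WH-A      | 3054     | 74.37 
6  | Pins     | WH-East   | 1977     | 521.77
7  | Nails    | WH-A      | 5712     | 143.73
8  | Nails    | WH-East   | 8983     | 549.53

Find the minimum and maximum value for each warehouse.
SELECT warehouse, MIN(value), MAX(value)
FROM inventory
GROUP BY warehouse

Result:
  WH-A: min=74.37, max=529.10
  WH-East: min=521.77, max=580.32
  WH-North: min=353.08, max=567.25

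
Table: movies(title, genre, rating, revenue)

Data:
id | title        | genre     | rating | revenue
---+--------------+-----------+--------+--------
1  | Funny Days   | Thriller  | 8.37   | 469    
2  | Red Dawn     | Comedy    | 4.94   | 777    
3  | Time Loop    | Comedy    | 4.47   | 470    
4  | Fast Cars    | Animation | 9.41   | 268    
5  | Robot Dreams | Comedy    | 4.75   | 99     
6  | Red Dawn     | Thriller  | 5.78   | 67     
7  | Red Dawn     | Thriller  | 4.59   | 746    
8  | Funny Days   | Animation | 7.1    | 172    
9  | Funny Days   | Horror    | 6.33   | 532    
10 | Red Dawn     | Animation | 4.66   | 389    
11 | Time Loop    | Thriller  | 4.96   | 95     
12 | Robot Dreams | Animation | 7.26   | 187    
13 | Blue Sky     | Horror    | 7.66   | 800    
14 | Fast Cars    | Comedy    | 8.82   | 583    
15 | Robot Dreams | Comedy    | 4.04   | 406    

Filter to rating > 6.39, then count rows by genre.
SELECT genre, COUNT(*)
FROM movies
WHERE rating > 6.39
GROUP BY genre

Note: WHERE filters rows before grouping.

Result:
  Animation: 3
  Comedy: 1
  Horror: 1
  Thriller: 1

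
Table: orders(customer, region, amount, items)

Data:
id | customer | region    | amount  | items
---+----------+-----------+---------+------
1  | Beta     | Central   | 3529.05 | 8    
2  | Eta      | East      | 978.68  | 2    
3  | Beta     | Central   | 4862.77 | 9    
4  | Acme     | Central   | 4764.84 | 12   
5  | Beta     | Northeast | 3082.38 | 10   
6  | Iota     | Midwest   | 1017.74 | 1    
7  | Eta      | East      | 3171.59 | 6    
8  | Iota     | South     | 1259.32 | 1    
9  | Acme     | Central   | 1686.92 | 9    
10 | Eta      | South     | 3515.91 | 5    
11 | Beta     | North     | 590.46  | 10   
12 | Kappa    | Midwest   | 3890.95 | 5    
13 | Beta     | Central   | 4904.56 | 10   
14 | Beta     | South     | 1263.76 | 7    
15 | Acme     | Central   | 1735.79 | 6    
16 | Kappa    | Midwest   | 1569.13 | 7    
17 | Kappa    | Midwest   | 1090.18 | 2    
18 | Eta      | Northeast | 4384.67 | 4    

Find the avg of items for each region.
SELECT region, AVG(items) as result
FROM orders
GROUP BY region

Result:
  Central: 9.00
  East: 4.00
  Midwest: 3.75
  North: 10.00
  Northeast: 7.00
  South: 4.33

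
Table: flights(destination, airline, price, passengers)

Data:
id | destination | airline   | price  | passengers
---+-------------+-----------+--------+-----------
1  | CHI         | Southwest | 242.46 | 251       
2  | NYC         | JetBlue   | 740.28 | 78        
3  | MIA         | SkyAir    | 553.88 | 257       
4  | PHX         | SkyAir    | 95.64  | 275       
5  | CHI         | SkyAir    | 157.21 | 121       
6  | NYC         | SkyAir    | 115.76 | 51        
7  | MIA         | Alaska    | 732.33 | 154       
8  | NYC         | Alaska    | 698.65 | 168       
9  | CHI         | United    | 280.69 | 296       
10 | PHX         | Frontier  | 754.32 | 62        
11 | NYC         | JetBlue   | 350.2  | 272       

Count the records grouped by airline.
SELECT airline, COUNT(*) as count
FROM flights
GROUP BY airline

Result:
  Alaska: 2
  Frontier: 1
  JetBlue: 2
  SkyAir: 4
  Southwest: 1
  United: 1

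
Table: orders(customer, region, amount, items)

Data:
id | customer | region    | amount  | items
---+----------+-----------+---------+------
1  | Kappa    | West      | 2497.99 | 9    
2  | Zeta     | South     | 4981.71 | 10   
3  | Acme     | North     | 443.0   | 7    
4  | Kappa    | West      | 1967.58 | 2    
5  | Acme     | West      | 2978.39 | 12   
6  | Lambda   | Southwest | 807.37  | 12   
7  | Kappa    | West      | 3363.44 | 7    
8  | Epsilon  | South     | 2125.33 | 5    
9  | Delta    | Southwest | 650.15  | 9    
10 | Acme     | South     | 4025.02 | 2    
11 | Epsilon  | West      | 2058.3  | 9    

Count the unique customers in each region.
SELECT region, COUNT(DISTINCT customer)
FROM orders
GROUP BY region

Result:
  North: 1 distinct
  South: 3 distinct
  Southwest: 2 distinct
  West: 3 distinct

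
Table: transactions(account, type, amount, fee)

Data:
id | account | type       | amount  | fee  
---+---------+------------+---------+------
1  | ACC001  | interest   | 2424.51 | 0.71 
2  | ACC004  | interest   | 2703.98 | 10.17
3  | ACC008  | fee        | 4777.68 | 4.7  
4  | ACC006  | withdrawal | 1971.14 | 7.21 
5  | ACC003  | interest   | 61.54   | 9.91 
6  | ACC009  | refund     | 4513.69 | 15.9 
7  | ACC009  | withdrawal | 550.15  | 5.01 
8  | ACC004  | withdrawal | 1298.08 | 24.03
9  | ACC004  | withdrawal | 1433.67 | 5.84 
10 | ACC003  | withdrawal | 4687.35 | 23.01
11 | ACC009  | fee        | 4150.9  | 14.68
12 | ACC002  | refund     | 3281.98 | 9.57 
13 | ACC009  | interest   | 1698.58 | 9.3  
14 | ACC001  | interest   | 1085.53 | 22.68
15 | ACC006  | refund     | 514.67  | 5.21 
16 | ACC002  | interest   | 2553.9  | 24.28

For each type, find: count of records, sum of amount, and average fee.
SELECT type,
       COUNT(*) as cnt,
       SUM(amount) as total_amount,
       AVG(fee) as avg_fee
FROM transactions
GROUP BY type

Result:
  fee: 2 records, 8928.58 total amount, 9.69 avg fee
  interest: 6 records, 10528.04 total amount, 12.84 avg fee
  refund: 3 records, 8310.34 total amount, 10.23 avg fee
  withdrawal: 5 records, 9940.39 total amount, 13.02 avg fee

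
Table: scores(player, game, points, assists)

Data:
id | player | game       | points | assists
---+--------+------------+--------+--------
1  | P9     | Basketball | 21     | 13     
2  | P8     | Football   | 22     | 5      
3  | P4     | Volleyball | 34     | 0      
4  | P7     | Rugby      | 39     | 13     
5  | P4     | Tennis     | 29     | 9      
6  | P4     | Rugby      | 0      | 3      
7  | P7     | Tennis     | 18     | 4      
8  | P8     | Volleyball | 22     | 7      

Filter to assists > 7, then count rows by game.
SELECT game, COUNT(*)
FROM scores
WHERE assists > 7
GROUP BY game

Note: WHERE filters rows before grouping.

Result:
  Basketball: 1
  Rugby: 1
  Tennis: 1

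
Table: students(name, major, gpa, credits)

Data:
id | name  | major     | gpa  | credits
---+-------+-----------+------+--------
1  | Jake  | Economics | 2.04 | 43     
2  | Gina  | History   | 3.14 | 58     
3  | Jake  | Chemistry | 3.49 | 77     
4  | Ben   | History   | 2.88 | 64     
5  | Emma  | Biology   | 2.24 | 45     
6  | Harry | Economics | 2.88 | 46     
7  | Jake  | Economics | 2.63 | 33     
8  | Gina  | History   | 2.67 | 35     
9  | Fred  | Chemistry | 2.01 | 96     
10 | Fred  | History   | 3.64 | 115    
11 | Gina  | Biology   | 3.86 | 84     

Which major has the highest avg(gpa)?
SELECT major, AVG(gpa) as val
FROM students
GROUP BY major
ORDER BY val DESC
LIMIT 1

Result: History with avg(gpa) = 3.08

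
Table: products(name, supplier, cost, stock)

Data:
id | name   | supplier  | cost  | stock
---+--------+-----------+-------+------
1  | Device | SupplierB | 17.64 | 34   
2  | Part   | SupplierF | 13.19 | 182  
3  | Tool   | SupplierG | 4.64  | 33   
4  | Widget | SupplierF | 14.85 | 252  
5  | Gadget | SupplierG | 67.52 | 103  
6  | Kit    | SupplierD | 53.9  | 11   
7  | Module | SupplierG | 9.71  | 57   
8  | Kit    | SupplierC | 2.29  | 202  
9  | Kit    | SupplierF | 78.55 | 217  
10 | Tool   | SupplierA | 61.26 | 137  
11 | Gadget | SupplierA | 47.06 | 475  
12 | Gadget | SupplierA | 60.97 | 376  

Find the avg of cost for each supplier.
SELECT supplier, AVG(cost) as result
FROM products
GROUP BY supplier

Result:
  SupplierA: 56.43
  SupplierB: 17.64
  SupplierC: 2.29
  SupplierD: 53.90
  SupplierF: 35.53
  SupplierG: 27.29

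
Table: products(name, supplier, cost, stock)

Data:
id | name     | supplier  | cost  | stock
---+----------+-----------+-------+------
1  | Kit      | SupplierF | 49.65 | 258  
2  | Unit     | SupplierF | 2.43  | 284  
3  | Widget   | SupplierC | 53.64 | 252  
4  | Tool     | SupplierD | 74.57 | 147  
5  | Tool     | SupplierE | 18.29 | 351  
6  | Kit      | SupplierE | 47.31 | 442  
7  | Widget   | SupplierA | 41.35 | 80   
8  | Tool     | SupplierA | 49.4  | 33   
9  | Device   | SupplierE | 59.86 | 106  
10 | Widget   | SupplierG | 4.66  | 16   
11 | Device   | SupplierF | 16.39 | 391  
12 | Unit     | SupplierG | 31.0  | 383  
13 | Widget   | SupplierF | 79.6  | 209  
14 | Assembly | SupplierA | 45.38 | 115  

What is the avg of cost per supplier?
SELECT supplier, AVG(cost) as result
FROM products
GROUP BY supplier

Result:
  SupplierA: 45.38
  SupplierC: 53.64
  SupplierD: 74.57
  SupplierE: 41.82
  SupplierF: 37.02
  SupplierG: 17.83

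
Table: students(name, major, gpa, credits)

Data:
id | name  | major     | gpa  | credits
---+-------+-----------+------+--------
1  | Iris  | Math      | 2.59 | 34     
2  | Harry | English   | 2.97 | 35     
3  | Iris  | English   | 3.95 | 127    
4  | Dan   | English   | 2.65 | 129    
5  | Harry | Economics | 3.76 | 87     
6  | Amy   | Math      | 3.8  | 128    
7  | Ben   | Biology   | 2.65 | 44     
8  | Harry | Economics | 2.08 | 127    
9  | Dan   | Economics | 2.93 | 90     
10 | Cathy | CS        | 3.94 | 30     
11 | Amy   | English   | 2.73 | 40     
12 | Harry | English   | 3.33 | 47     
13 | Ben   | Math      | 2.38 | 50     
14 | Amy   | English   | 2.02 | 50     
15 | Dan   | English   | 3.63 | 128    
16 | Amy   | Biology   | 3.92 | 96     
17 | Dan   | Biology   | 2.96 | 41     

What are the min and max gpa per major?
SELECT major, MIN(gpa), MAX(gpa)
FROM students
GROUP BY major

Result:
  Biology: min=2.65, max=3.92
  CS: min=3.94, max=3.94
  Economics: min=2.08, max=3.76
  English: min=2.02, max=3.95
  Math: min=2.38, max=3.80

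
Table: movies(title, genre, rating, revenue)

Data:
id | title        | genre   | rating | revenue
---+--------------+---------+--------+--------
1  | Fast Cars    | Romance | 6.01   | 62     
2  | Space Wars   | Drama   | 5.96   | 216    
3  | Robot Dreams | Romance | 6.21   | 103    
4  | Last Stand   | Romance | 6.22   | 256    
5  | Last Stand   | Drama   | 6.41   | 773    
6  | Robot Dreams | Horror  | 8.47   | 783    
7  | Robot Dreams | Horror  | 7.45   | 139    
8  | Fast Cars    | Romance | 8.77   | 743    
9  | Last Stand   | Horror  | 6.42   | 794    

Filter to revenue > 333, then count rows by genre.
SELECT genre, COUNT(*)
FROM movies
WHERE revenue > 333
GROUP BY genre

Note: WHERE filters rows before grouping.

Result:
  Drama: 1
  Horror: 2
  Romance: 1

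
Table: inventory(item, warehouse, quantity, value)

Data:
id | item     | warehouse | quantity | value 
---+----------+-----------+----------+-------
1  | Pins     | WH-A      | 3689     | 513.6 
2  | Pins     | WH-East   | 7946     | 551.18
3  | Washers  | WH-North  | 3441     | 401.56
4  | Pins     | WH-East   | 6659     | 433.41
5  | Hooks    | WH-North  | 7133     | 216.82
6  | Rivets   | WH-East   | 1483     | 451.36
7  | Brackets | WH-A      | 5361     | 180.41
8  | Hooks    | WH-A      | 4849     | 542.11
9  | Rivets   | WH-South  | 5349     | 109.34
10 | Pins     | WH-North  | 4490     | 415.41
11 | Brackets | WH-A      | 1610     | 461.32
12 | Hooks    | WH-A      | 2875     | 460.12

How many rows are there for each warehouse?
SELECT warehouse, COUNT(*) as count
FROM inventory
GROUP BY warehouse

Result:
  WH-A: 5
  WH-East: 3
  WH-North: 3
  WH-South: 1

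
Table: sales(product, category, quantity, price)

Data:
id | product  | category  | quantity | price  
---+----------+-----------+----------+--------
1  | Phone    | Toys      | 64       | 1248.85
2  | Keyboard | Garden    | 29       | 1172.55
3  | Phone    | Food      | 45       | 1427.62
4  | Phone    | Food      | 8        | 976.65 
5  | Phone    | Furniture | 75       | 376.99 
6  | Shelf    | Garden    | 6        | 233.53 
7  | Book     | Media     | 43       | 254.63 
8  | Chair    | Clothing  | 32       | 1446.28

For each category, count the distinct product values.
SELECT category, COUNT(DISTINCT product)
FROM sales
GROUP BY category

Result:
  Clothing: 1 distinct
  Food: 1 distinct
  Furniture: 1 distinct
  Garden: 2 distinct
  Media: 1 distinct
  Toys: 1 distinct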